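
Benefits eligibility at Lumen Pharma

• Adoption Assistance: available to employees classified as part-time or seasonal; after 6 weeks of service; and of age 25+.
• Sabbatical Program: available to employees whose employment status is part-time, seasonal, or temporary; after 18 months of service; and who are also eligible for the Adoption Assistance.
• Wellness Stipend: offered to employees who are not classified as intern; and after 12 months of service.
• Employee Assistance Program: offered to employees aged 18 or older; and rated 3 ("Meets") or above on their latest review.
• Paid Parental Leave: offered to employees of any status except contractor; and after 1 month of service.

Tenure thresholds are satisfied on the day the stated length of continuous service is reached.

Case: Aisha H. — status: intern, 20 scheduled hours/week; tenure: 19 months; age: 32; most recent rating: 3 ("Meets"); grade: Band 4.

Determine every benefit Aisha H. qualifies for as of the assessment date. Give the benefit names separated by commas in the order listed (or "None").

Employee Assistance Program, Paid Parental Leave

Adoption Assistance — status intern ✗ (requires part-time or seasonal) → not eligible.
Sabbatical Program — status intern ✗ (requires part-time, seasonal, or temporary) → not eligible.
Wellness Stipend — status intern ✗ (excluded) → not eligible.
Employee Assistance Program — age 32 ≥ 18 ✓; rating 3 ≥ 3 ✓ → eligible.
Paid Parental Leave — status intern ✓ (not excluded); service 19 months ≥ 1 month ✓ → eligible.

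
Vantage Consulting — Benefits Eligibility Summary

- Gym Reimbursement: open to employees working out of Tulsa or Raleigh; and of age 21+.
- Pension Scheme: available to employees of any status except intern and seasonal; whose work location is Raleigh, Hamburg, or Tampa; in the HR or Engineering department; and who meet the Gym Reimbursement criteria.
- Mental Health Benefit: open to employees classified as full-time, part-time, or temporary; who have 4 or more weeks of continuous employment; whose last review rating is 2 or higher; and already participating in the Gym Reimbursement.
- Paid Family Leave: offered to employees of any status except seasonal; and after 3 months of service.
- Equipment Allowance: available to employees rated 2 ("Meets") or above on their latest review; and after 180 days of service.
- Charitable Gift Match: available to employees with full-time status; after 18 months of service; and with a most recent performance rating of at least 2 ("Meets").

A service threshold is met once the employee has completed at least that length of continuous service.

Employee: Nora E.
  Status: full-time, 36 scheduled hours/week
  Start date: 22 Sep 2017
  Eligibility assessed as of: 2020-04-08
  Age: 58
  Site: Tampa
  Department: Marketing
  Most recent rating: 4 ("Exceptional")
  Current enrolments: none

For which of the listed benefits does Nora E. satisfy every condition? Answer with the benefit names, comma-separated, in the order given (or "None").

Paid Family Leave, Equipment Allowance, Charitable Gift Match

Service from 22 Sep 2017 to 2020-04-08: 929 days.
Gym Reimbursement — site Tampa ✗ (not Tulsa or Raleigh) → not eligible.
Pension Scheme — status full-time ✓ (not excluded); site Tampa ✓; dept Marketing ✗ → not eligible.
Mental Health Benefit — status full-time ✓; service 929 days ≥ 4 weeks (≈28 days) ✓; rating 4 ≥ 2 ✓; not enrolled in Gym Reimbursement ✗ → not eligible.
Paid Family Leave — status full-time ✓ (not excluded); service 929 days ≥ 3 months (≈90 days) ✓ → eligible.
Equipment Allowance — rating 4 ≥ 2 ✓; service 929 days ≥ 180 days ✓ → eligible.
Charitable Gift Match — status full-time ✓; service 929 days ≥ 18 months (≈540 days) ✓; rating 4 ≥ 2 ✓ → eligible.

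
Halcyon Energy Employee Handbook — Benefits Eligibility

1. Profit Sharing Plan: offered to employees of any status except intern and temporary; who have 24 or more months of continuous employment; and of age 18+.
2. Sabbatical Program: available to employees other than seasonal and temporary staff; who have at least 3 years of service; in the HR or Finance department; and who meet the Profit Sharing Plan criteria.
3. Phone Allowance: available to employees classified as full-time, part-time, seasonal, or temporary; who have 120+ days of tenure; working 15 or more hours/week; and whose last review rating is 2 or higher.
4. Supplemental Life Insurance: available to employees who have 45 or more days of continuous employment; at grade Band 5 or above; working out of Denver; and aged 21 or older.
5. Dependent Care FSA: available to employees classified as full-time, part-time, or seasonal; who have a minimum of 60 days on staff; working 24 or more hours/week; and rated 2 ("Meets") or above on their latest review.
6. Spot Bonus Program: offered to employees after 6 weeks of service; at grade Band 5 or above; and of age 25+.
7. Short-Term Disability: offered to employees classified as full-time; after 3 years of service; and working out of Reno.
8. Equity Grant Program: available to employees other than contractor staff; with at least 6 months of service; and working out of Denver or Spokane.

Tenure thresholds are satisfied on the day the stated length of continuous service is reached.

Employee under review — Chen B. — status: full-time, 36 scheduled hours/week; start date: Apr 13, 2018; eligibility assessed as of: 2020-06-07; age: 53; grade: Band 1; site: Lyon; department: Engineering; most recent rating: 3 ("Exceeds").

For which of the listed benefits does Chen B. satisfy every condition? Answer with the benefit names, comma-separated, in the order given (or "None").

Profit Sharing Plan, Phone Allowance, Dependent Care FSA

Service from Apr 13, 2018 to 2020-06-07: 786 days.
Profit Sharing Plan — status full-time ✓ (not excluded); service 786 days ≥ 24 months (≈720 days) ✓; age 53 ≥ 18 ✓ → eligible.
Sabbatical Program — status full-time ✓ (not excluded); service 786 days < 3 years (≈1095 days) ✗ → not eligible.
Phone Allowance — status full-time ✓; service 786 days ≥ 120 days ✓; 36 hrs/wk ≥ 15 ✓; rating 3 ≥ 2 ✓ → eligible.
Supplemental Life Insurance — service 786 days ≥ 45 days ✓; grade Band 1 < Band 5 ✗ → not eligible.
Dependent Care FSA — status full-time ✓; service 786 days ≥ 60 days ✓; 36 hrs/wk ≥ 24 ✓; rating 3 ≥ 2 ✓ → eligible.
Spot Bonus Program — service 786 days ≥ 6 weeks (≈42 days) ✓; grade Band 1 < Band 5 ✗ → not eligible.
Short-Term Disability — status full-time ✓; service 786 days < 3 years (≈1095 days) ✗ → not eligible.
Equity Grant Program — status full-time ✓ (not excluded); service 786 days ≥ 6 months (≈180 days) ✓; site Lyon ✗ (not Denver or Spokane) → not eligible.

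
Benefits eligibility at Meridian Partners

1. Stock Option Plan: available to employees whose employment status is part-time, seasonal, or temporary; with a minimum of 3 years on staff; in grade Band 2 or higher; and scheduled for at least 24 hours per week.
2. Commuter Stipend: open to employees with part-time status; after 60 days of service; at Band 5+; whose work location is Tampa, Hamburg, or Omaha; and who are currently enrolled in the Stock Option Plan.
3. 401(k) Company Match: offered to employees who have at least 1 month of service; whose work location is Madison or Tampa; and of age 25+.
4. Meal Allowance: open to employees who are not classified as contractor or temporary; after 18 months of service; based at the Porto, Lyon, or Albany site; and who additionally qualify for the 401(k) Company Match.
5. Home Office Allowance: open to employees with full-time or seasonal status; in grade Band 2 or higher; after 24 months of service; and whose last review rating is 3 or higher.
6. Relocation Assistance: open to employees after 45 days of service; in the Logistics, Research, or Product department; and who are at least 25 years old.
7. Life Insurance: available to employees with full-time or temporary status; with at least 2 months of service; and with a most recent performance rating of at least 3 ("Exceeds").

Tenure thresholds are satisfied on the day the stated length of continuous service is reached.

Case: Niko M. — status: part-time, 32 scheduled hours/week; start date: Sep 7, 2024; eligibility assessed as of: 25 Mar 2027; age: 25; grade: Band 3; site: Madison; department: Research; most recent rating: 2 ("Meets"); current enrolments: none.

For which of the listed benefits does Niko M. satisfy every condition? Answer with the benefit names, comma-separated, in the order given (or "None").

Service from Sep 7, 2024 to 25 Mar 2027: 929 days.
Stock Option Plan — status part-time ✓; service 929 days < 3 years (≈1095 days) ✗ → not eligible.
Commuter Stipend — status part-time ✓; service 929 days ≥ 60 days ✓; grade Band 3 < Band 5 ✗ → not eligible.
401(k) Company Match — service 929 days ≥ 1 month (≈30 days) ✓; site Madison ✓; age 25 ≥ 25 ✓ → eligible.
Meal Allowance — status part-time ✓ (not excluded); service 929 days ≥ 18 months (≈540 days) ✓; site Madison ✗ (not Porto, Lyon, or Albany) → not eligible.
Home Office Allowance — status part-time ✗ (requires full-time or seasonal) → not eligible.
Relocation Assistance — service 929 days ≥ 45 days ✓; dept Research ✓; age 25 ≥ 25 ✓ → eligible.
Life Insurance — status part-time ✗ (requires full-time or temporary) → not eligible.

401(k) Company Match, Relocation Assistance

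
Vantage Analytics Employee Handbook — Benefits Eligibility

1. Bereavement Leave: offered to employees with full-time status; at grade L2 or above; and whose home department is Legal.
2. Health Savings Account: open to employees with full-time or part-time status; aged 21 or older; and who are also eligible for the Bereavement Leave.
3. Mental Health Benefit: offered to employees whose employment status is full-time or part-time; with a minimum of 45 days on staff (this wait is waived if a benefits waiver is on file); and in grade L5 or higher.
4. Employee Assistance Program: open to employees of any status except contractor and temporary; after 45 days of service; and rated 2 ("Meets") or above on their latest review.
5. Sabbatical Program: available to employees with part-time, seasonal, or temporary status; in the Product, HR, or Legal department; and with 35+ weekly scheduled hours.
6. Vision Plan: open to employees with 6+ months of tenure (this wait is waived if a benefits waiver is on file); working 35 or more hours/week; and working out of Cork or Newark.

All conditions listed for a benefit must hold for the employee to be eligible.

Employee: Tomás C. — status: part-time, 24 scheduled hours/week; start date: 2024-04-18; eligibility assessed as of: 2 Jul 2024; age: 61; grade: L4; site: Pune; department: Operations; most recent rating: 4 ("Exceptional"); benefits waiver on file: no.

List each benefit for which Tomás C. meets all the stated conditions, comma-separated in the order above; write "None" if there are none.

Employee Assistance Program

Service from 2024-04-18 to 2 Jul 2024: 75 days.
Bereavement Leave — status part-time ✗ (requires full-time) → not eligible.
Health Savings Account — status part-time ✓; age 61 ≥ 21 ✓; not eligible for Bereavement Leave ✗ → not eligible.
Mental Health Benefit — status part-time ✓; no waiver, service 75 days ≥ 45 days ✓; grade L4 < L5 ✗ → not eligible.
Employee Assistance Program — status part-time ✓ (not excluded); service 75 days ≥ 45 days ✓; rating 4 ≥ 2 ✓ → eligible.
Sabbatical Program — status part-time ✓; dept Operations ✗ → not eligible.
Vision Plan — no waiver, service 75 days < 6 months (≈180 days) ✗ → not eligible.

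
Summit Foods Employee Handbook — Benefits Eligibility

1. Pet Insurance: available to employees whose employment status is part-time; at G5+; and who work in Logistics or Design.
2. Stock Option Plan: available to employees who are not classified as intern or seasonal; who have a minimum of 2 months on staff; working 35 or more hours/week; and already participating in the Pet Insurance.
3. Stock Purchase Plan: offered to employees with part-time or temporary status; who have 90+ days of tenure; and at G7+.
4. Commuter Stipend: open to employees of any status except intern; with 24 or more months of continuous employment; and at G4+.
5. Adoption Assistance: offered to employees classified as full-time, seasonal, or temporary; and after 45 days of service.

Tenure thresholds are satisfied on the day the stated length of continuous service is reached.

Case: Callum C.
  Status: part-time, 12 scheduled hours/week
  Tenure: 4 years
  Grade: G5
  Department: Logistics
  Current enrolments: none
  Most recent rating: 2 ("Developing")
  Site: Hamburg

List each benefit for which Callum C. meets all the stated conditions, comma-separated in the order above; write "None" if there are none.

Pet Insurance, Commuter Stipend

Pet Insurance — status part-time ✓; grade G5 ≥ G5 ✓; dept Logistics ✓ → eligible.
Stock Option Plan — status part-time ✓ (not excluded); service 4 years ≥ 2 months (≈60 days) ✓; 12 hrs/wk < 35 ✗ → not eligible.
Stock Purchase Plan — status part-time ✓; service 4 years ≥ 90 days ✓; grade G5 < G7 ✗ → not eligible.
Commuter Stipend — status part-time ✓ (not excluded); service 4 years ≥ 24 months (≈720 days) ✓; grade G5 ≥ G4 ✓ → eligible.
Adoption Assistance — status part-time ✗ (requires full-time, seasonal, or temporary) → not eligible.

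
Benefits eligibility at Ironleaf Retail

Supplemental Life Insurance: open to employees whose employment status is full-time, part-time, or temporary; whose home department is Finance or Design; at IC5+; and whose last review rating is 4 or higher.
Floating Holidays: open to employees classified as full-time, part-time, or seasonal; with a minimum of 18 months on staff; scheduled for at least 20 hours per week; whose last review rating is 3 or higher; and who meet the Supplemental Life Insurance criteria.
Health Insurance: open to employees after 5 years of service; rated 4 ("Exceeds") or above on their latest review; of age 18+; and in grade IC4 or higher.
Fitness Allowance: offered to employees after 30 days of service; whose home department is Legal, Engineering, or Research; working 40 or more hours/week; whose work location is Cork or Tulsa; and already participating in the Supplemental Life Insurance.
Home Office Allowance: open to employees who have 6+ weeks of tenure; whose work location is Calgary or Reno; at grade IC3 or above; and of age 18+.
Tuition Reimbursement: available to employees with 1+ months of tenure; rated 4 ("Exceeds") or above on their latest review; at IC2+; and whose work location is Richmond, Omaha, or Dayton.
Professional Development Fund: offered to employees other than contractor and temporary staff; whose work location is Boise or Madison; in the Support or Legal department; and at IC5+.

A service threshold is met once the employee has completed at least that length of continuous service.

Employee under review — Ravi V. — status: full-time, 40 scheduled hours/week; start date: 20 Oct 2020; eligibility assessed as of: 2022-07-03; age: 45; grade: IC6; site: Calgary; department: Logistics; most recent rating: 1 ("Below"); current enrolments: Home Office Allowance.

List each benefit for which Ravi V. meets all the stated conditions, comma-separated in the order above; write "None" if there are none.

Home Office Allowance

Service from 20 Oct 2020 to 2022-07-03: 621 days.
Supplemental Life Insurance — status full-time ✓; dept Logistics ✗ → not eligible.
Floating Holidays — status full-time ✓; service 621 days ≥ 18 months (≈540 days) ✓; 40 hrs/wk ≥ 20 ✓; rating 1 < 3 ✗ → not eligible.
Health Insurance — service 621 days < 5 years (≈1825 days) ✗ → not eligible.
Fitness Allowance — service 621 days ≥ 30 days ✓; dept Logistics ✗ → not eligible.
Home Office Allowance — service 621 days ≥ 6 weeks (≈42 days) ✓; site Calgary ✓; grade IC6 ≥ IC3 ✓; age 45 ≥ 18 ✓ → eligible.
Tuition Reimbursement — service 621 days ≥ 1 month (≈30 days) ✓; rating 1 < 4 ✗ → not eligible.
Professional Development Fund — status full-time ✓ (not excluded); site Calgary ✗ (not Boise or Madison) → not eligible.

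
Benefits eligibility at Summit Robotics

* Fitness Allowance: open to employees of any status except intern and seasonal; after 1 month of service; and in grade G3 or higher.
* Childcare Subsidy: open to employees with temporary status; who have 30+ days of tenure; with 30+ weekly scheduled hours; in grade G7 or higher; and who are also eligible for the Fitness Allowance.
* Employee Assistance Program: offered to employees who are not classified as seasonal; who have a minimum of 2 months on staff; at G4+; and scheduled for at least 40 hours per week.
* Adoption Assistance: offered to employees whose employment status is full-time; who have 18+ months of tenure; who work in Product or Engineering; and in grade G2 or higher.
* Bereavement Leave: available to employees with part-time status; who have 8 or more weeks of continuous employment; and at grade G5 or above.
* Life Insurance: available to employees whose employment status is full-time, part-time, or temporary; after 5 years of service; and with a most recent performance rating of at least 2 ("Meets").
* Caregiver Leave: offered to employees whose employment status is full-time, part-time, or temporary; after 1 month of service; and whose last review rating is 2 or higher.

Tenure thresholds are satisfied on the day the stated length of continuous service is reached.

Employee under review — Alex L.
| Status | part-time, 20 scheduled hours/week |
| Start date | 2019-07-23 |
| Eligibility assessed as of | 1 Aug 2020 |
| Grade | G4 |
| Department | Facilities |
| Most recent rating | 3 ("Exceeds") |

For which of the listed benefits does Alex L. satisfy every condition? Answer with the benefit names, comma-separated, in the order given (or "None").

Fitness Allowance, Caregiver Leave

Service from 2019-07-23 to 1 Aug 2020: 375 days.
Fitness Allowance — status part-time ✓ (not excluded); service 375 days ≥ 1 month (≈30 days) ✓; grade G4 ≥ G3 ✓ → eligible.
Childcare Subsidy — status part-time ✗ (requires temporary) → not eligible.
Employee Assistance Program — status part-time ✓ (not excluded); service 375 days ≥ 2 months (≈60 days) ✓; grade G4 ≥ G4 ✓; 20 hrs/wk < 40 ✗ → not eligible.
Adoption Assistance — status part-time ✗ (requires full-time) → not eligible.
Bereavement Leave — status part-time ✓; service 375 days ≥ 8 weeks (≈56 days) ✓; grade G4 < G5 ✗ → not eligible.
Life Insurance — status part-time ✓; service 375 days < 5 years (≈1825 days) ✗ → not eligible.
Caregiver Leave — status part-time ✓; service 375 days ≥ 1 month (≈30 days) ✓; rating 3 ≥ 2 ✓ → eligible.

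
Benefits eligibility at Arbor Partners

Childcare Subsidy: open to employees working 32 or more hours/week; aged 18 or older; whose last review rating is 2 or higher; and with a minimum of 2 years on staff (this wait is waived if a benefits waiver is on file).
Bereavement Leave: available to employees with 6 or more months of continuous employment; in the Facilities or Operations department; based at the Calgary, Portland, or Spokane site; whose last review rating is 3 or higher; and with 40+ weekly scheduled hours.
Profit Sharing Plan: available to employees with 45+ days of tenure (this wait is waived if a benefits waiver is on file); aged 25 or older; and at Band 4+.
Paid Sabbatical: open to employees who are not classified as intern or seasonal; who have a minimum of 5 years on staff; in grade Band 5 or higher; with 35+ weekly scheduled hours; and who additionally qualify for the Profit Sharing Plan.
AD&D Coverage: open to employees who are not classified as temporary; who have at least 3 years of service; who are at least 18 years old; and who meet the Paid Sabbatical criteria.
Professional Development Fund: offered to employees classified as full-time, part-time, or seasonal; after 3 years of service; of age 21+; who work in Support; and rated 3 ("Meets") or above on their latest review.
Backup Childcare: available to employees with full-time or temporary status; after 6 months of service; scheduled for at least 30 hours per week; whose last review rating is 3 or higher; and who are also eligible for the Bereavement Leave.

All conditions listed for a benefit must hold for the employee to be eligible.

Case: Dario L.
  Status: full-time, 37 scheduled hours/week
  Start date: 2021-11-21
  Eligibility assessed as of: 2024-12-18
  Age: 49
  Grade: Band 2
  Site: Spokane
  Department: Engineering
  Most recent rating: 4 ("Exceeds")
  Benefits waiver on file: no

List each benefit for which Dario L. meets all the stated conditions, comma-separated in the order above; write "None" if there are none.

Service from 2021-11-21 to 2024-12-18: 1123 days.
Childcare Subsidy — 37 hrs/wk ≥ 32 ✓; age 49 ≥ 18 ✓; rating 4 ≥ 2 ✓; no waiver, service 1123 days ≥ 2 years (≈730 days) ✓ → eligible.
Bereavement Leave — service 1123 days ≥ 6 months (≈180 days) ✓; dept Engineering ✗ → not eligible.
Profit Sharing Plan — no waiver, service 1123 days ≥ 45 days ✓; age 49 ≥ 25 ✓; grade Band 2 < Band 4 ✗ → not eligible.
Paid Sabbatical — status full-time ✓ (not excluded); service 1123 days < 5 years (≈1825 days) ✗ → not eligible.
AD&D Coverage — status full-time ✓ (not excluded); service 1123 days ≥ 3 years (≈1095 days) ✓; age 49 ≥ 18 ✓; not eligible for Paid Sabbatical ✗ → not eligible.
Professional Development Fund — status full-time ✓; service 1123 days ≥ 3 years (≈1095 days) ✓; age 49 ≥ 21 ✓; dept Engineering ✗ → not eligible.
Backup Childcare — status full-time ✓; service 1123 days ≥ 6 months (≈180 days) ✓; 37 hrs/wk ≥ 30 ✓; rating 4 ≥ 3 ✓; not eligible for Bereavement Leave ✗ → not eligible.

Childcare Subsidy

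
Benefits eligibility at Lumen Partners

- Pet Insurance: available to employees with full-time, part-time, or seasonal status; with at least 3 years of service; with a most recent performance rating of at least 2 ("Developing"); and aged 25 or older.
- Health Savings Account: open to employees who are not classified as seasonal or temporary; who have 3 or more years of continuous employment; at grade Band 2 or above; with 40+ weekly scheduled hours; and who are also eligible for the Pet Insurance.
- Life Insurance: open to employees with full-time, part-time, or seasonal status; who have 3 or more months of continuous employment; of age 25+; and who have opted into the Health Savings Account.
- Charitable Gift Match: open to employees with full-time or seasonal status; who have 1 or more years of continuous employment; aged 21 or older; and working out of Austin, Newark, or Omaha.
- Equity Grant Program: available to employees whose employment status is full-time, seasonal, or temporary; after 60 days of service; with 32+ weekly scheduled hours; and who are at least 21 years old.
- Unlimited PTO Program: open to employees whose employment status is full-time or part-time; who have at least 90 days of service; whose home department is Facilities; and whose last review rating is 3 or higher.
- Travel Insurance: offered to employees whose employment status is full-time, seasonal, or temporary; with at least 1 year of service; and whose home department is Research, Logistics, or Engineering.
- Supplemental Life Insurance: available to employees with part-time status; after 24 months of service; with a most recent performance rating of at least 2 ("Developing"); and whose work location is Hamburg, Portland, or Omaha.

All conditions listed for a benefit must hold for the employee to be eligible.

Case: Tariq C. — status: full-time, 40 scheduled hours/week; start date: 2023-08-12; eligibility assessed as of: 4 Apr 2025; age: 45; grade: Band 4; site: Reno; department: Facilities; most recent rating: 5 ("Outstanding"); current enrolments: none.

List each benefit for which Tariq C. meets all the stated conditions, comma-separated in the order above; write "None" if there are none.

Equity Grant Program, Unlimited PTO Program

Service from 2023-08-12 to 4 Apr 2025: 601 days.
Pet Insurance — status full-time ✓; service 601 days < 3 years (≈1095 days) ✗ → not eligible.
Health Savings Account — status full-time ✓ (not excluded); service 601 days < 3 years (≈1095 days) ✗ → not eligible.
Life Insurance — status full-time ✓; service 601 days ≥ 3 months (≈90 days) ✓; age 45 ≥ 25 ✓; not enrolled in Health Savings Account ✗ → not eligible.
Charitable Gift Match — status full-time ✓; service 601 days ≥ 1 year (≈365 days) ✓; age 45 ≥ 21 ✓; site Reno ✗ (not Austin, Newark, or Omaha) → not eligible.
Equity Grant Program — status full-time ✓; service 601 days ≥ 60 days ✓; 40 hrs/wk ≥ 32 ✓; age 45 ≥ 21 ✓ → eligible.
Unlimited PTO Program — status full-time ✓; service 601 days ≥ 90 days ✓; dept Facilities ✓; rating 5 ≥ 3 ✓ → eligible.
Travel Insurance — status full-time ✓; service 601 days ≥ 1 year (≈365 days) ✓; dept Facilities ✗ → not eligible.
Supplemental Life Insurance — status full-time ✗ (requires part-time) → not eligible.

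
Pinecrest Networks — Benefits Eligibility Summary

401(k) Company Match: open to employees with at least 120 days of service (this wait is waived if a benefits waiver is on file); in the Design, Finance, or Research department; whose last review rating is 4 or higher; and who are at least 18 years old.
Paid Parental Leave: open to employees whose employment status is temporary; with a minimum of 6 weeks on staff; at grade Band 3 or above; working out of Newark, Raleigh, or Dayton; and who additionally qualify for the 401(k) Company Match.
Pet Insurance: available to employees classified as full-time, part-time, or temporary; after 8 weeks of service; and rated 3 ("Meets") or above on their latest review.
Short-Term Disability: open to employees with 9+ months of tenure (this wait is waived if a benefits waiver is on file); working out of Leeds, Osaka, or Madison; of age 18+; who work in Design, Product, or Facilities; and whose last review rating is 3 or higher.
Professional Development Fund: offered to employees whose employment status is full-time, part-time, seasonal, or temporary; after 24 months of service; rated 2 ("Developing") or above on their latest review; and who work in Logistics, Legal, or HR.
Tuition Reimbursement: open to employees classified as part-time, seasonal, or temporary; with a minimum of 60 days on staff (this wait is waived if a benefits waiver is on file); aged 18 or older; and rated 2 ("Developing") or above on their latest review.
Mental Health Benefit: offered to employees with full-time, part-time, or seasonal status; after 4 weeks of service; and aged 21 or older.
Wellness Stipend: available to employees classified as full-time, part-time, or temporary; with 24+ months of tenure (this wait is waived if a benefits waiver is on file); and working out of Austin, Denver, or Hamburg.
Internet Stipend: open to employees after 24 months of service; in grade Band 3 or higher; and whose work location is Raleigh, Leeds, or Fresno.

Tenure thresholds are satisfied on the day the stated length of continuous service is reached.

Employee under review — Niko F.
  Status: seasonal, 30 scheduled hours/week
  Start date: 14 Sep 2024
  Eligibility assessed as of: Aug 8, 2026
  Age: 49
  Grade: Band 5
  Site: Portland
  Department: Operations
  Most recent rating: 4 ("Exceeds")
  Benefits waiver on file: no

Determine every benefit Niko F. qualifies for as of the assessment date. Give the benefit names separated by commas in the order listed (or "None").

Service from 14 Sep 2024 to Aug 8, 2026: 693 days.
401(k) Company Match — no waiver, service 693 days ≥ 120 days ✓; dept Operations ✗ → not eligible.
Paid Parental Leave — status seasonal ✗ (requires temporary) → not eligible.
Pet Insurance — status seasonal ✗ (requires full-time, part-time, or temporary) → not eligible.
Short-Term Disability — no waiver, service 693 days ≥ 9 months (≈270 days) ✓; site Portland ✗ (not Leeds, Osaka, or Madison) → not eligible.
Professional Development Fund — status seasonal ✓; service 693 days < 24 months (≈720 days) ✗ → not eligible.
Tuition Reimbursement — status seasonal ✓; no waiver, service 693 days ≥ 60 days ✓; age 49 ≥ 18 ✓; rating 4 ≥ 2 ✓ → eligible.
Mental Health Benefit — status seasonal ✓; service 693 days ≥ 4 weeks (≈28 days) ✓; age 49 ≥ 21 ✓ → eligible.
Wellness Stipend — status seasonal ✗ (requires full-time, part-time, or temporary) → not eligible.
Internet Stipend — service 693 days < 24 months (≈720 days) ✗ → not eligible.

Tuition Reimbursement, Mental Health Benefit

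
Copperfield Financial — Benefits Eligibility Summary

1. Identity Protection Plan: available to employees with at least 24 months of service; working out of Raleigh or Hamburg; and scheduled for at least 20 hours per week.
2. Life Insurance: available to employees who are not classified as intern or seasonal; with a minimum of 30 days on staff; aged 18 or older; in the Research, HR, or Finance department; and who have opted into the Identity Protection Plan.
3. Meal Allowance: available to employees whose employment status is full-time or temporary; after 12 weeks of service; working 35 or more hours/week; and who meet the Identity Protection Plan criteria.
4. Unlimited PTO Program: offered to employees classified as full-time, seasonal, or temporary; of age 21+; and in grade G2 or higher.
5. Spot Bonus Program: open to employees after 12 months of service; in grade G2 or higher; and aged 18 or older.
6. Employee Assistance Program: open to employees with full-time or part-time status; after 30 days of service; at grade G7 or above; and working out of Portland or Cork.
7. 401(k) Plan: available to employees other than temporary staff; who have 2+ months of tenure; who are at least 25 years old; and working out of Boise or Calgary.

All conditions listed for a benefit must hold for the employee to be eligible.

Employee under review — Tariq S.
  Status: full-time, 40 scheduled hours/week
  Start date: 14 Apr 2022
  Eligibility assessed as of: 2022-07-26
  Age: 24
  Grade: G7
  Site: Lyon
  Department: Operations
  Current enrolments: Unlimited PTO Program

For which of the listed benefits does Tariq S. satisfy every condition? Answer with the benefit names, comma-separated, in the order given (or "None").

Unlimited PTO Program

Service from 14 Apr 2022 to 2022-07-26: 103 days.
Identity Protection Plan — service 103 days < 24 months (≈720 days) ✗ → not eligible.
Life Insurance — status full-time ✓ (not excluded); service 103 days ≥ 30 days ✓; age 24 ≥ 18 ✓; dept Operations ✗ → not eligible.
Meal Allowance — status full-time ✓; service 103 days ≥ 12 weeks (≈84 days) ✓; 40 hrs/wk ≥ 35 ✓; not eligible for Identity Protection Plan ✗ → not eligible.
Unlimited PTO Program — status full-time ✓; age 24 ≥ 21 ✓; grade G7 ≥ G2 ✓ → eligible.
Spot Bonus Program — service 103 days < 12 months (≈360 days) ✗ → not eligible.
Employee Assistance Program — status full-time ✓; service 103 days ≥ 30 days ✓; grade G7 ≥ G7 ✓; site Lyon ✗ (not Portland or Cork) → not eligible.
401(k) Plan — status full-time ✓ (not excluded); service 103 days ≥ 2 months (≈60 days) ✓; age 24 < 25 ✗ → not eligible.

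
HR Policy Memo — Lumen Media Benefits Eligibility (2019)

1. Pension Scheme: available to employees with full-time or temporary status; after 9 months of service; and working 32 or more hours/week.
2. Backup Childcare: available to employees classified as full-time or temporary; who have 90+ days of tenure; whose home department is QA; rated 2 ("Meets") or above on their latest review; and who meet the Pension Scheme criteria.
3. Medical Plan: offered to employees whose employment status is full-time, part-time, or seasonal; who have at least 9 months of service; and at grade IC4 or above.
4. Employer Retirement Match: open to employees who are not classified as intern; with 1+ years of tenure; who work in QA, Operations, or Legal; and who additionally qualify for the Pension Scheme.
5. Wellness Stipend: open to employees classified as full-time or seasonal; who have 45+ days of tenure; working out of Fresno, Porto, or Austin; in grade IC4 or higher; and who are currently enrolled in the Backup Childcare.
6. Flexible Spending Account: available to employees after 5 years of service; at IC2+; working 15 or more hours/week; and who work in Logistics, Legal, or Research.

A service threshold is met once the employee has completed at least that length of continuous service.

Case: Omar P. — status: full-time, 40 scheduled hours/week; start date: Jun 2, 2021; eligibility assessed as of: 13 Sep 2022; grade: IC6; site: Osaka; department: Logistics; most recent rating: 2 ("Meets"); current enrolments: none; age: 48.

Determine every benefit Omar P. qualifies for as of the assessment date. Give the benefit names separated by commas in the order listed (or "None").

Pension Scheme, Medical Plan

Service from Jun 2, 2021 to 13 Sep 2022: 468 days.
Pension Scheme — status full-time ✓; service 468 days ≥ 9 months (≈270 days) ✓; 40 hrs/wk ≥ 32 ✓ → eligible.
Backup Childcare — status full-time ✓; service 468 days ≥ 90 days ✓; dept Logistics ✗ → not eligible.
Medical Plan — status full-time ✓; service 468 days ≥ 9 months (≈270 days) ✓; grade IC6 ≥ IC4 ✓ → eligible.
Employer Retirement Match — status full-time ✓ (not excluded); service 468 days ≥ 1 year (≈365 days) ✓; dept Logistics ✗ → not eligible.
Wellness Stipend — status full-time ✓; service 468 days ≥ 45 days ✓; site Osaka ✗ (not Fresno, Porto, or Austin) → not eligible.
Flexible Spending Account — service 468 days < 5 years (≈1825 days) ✗ → not eligible.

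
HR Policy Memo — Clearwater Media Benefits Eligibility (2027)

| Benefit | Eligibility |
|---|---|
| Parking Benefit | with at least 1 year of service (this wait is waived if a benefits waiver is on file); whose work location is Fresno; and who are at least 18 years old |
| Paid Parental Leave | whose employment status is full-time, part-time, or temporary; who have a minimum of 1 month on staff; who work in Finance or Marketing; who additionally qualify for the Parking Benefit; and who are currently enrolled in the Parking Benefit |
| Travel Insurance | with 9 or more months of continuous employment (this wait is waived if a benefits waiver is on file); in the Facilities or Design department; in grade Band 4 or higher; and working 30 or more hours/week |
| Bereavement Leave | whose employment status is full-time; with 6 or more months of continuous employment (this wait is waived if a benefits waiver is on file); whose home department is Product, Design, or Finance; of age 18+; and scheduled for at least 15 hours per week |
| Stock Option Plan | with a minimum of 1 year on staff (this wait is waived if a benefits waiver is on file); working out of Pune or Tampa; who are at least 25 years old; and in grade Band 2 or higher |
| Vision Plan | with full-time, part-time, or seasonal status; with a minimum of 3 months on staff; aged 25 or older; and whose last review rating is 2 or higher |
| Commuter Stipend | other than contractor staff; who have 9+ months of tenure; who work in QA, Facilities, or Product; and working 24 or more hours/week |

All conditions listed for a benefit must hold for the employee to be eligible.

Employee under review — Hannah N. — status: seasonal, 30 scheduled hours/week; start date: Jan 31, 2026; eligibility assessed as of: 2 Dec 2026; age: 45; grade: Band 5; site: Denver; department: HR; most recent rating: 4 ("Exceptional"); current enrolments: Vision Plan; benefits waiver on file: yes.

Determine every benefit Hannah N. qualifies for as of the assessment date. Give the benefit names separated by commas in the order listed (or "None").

Service from Jan 31, 2026 to 2 Dec 2026: 305 days.
Parking Benefit — benefits waiver on file ✓; site Denver ✗ (not Fresno) → not eligible.
Paid Parental Leave — status seasonal ✗ (requires full-time, part-time, or temporary) → not eligible.
Travel Insurance — benefits waiver on file ✓; dept HR ✗ → not eligible.
Bereavement Leave — status seasonal ✗ (requires full-time) → not eligible.
Stock Option Plan — benefits waiver on file ✓; site Denver ✗ (not Pune or Tampa) → not eligible.
Vision Plan — status seasonal ✓; service 305 days ≥ 3 months (≈90 days) ✓; age 45 ≥ 25 ✓; rating 4 ≥ 2 ✓ → eligible.
Commuter Stipend — status seasonal ✓ (not excluded); service 305 days ≥ 9 months (≈270 days) ✓; dept HR ✗ → not eligible.

Vision Plan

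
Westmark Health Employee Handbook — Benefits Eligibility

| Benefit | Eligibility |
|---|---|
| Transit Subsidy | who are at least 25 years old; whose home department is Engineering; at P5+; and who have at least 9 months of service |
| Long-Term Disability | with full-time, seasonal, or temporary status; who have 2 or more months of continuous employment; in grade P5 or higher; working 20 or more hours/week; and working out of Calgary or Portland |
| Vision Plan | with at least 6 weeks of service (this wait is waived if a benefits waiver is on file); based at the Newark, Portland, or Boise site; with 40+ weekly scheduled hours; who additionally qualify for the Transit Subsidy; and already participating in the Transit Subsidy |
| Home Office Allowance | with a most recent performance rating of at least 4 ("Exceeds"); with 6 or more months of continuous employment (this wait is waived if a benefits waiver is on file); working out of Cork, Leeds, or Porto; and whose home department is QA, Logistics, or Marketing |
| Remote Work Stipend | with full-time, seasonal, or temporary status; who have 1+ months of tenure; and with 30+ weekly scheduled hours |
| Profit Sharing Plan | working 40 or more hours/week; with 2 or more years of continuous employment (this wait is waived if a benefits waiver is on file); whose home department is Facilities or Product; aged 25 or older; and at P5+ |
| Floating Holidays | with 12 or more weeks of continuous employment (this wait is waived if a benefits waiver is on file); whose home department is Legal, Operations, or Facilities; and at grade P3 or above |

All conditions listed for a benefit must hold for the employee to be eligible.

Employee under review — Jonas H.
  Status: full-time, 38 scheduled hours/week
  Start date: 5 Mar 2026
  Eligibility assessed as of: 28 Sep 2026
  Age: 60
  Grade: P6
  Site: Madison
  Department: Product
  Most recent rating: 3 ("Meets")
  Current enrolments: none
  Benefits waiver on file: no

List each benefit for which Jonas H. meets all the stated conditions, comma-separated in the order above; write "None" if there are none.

Service from 5 Mar 2026 to 28 Sep 2026: 207 days.
Transit Subsidy — age 60 ≥ 25 ✓; dept Product ✗ → not eligible.
Long-Term Disability — status full-time ✓; service 207 days ≥ 2 months (≈60 days) ✓; grade P6 ≥ P5 ✓; 38 hrs/wk ≥ 20 ✓; site Madison ✗ (not Calgary or Portland) → not eligible.
Vision Plan — no waiver, service 207 days ≥ 6 weeks (≈42 days) ✓; site Madison ✗ (not Newark, Portland, or Boise) → not eligible.
Home Office Allowance — rating 3 < 4 ✗ → not eligible.
Remote Work Stipend — status full-time ✓; service 207 days ≥ 1 month (≈30 days) ✓; 38 hrs/wk ≥ 30 ✓ → eligible.
Profit Sharing Plan — 38 hrs/wk < 40 ✗ → not eligible.
Floating Holidays — no waiver, service 207 days ≥ 12 weeks (≈84 days) ✓; dept Product ✗ → not eligible.

Remote Work Stipend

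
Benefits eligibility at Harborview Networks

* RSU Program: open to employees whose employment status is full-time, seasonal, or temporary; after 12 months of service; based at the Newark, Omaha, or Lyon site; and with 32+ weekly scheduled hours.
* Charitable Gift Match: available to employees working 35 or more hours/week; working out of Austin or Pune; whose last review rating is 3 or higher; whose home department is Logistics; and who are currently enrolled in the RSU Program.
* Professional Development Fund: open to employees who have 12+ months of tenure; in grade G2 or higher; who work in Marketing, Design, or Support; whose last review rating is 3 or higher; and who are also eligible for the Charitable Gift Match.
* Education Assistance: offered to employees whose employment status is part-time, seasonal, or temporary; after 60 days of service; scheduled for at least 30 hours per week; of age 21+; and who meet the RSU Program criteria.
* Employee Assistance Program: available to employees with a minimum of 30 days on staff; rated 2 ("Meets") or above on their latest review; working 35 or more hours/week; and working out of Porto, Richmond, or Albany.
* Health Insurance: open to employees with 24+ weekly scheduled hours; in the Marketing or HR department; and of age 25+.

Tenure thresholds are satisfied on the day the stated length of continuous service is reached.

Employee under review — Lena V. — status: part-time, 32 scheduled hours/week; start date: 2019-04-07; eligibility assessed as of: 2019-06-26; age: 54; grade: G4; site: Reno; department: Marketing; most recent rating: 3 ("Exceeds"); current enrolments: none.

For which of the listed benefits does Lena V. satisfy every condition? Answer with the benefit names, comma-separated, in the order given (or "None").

Service from 2019-04-07 to 2019-06-26: 80 days.
RSU Program — status part-time ✗ (requires full-time, seasonal, or temporary) → not eligible.
Charitable Gift Match — 32 hrs/wk < 35 ✗ → not eligible.
Professional Development Fund — service 80 days < 12 months (≈360 days) ✗ → not eligible.
Education Assistance — status part-time ✓; service 80 days ≥ 60 days ✓; 32 hrs/wk ≥ 30 ✓; age 54 ≥ 21 ✓; not eligible for RSU Program ✗ → not eligible.
Employee Assistance Program — service 80 days ≥ 30 days ✓; rating 3 ≥ 2 ✓; 32 hrs/wk < 35 ✗ → not eligible.
Health Insurance — 32 hrs/wk ≥ 24 ✓; dept Marketing ✓; age 54 ≥ 25 ✓ → eligible.

Health Insurance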